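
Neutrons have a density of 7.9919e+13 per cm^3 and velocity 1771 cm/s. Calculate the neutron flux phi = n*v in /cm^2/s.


phi = n * v
phi = 7.9919e+13 * 1771
phi = 1.4154e+17 /cm^2/s

1.4154e+17


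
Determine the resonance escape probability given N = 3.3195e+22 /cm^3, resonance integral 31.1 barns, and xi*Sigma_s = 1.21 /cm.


p = exp(-N * I * 1e-24 / (xi*Sigma_s))
p = exp(-3.3195e+22 * 31.1 * 1e-24 / 1.21)
p = 0.42605

0.42605


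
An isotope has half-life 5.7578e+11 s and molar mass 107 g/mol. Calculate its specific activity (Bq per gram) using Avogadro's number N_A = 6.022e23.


lambda = ln(2) / t_half = ln(2) / 5.7578e+11 = 1.203840e-12 /s
SA = lambda * N_A / M
SA = 1.203840e-12 * 6.022e23 / 107
SA = 6.7753e+09 Bq/g

6.7753e+09


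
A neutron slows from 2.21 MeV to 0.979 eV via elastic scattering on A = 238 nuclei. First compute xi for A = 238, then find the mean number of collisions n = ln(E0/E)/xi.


xi = 1 + (A-1)^2/(2A)*ln((A-1)/(A+1)) = 0.008379872 (for A = 238)
n = ln(E0/E) / xi
n = ln(2.21e6 / 0.979) / 0.008379872
n = ln(2.257406e+06) / 0.008379872 = 1745.8

1745.8


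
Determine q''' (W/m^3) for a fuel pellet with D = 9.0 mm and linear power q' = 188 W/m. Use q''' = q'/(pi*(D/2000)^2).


r = D / 2 / 1000 = 9.0 / 2 / 1000 = 0.0045 m
q''' = q' / (pi * r^2)
q''' = 188 / (pi * 0.0045^2)
q''' = 2.9552e+06 W/m^3

2.9552e+06


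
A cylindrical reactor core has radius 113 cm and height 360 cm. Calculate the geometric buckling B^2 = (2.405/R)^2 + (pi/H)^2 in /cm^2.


B^2 = (2.405/R)^2 + (pi/H)^2
B^2 = (2.405/113)^2 + (pi/360)^2
B^2 = 5.2913e-04 /cm^2

5.2913e-04


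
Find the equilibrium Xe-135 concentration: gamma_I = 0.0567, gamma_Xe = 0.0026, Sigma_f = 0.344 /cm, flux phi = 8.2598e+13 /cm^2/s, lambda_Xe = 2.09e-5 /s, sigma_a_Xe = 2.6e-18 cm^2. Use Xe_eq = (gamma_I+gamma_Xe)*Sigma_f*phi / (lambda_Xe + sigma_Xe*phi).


Xe_eq = (gamma_I + gamma_Xe) * Sigma_f * phi / (lambda_Xe + sigma_Xe * phi)
Numerator = (0.0567 + 0.0026) * 0.344 * 8.2598e+13 = 1.684933e+12
Denominator = 2.09e-5 + 2.6e-18 * 8.2598e+13 = 2.356548e-04
Xe_eq = 1.684933e+12 / 2.356548e-04 = 7.1500e+15 /cm^3

7.1500e+15


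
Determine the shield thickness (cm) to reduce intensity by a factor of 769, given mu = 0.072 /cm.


x = ln(factor) / mu
x = ln(769) / 0.072
x = 92.293 cm

92.293


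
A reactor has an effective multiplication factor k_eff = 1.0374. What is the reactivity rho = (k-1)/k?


rho = (k_eff - 1) / k_eff
rho = (1.0374 - 1) / 1.0374
rho = 0.036052

0.036052


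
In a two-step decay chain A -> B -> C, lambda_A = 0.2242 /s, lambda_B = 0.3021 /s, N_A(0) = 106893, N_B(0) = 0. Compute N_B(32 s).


N_B(t) = lambda_A * N_A0 / (lambda_B - lambda_A) * [exp(-lambda_A*t) - exp(-lambda_B*t)]
exp(-0.2242*32) = 7.659451e-04; exp(-0.3021*32) = 6.332692e-05
N_B = 0.2242 * 106893 / (0.3021 - 0.2242) * (7.659451e-04 - 6.332692e-05)
N_B = 216.16

216.16


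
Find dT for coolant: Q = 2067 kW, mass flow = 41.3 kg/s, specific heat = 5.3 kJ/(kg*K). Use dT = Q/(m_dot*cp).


dT = Q / (m_dot * cp)
dT = 2067 / (41.3 * 5.3)
dT = 9.4431 C

9.4431


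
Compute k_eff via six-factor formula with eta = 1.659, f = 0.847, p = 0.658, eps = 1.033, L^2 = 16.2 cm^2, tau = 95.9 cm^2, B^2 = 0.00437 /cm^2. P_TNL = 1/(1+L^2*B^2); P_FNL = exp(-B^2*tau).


k_inf = eta*f*p*eps = 1.659*0.847*0.658*1.033 = 0.9551158
P_TNL = 1/(1 + L^2*B^2) = 1/(1 + 16.2*0.00437) = 0.9338864
P_FNL = exp(-B^2*tau) = exp(-0.00437*95.9) = 0.6576496
k_eff = k_inf * P_TNL * P_FNL = 0.9551158 * 0.9338864 * 0.6576496
k_eff = 0.58660

0.58660


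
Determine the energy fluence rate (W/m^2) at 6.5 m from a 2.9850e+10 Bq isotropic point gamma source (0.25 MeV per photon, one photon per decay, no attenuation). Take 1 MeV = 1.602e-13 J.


psi = A * E * 1.602e-13 / (4*pi*r^2)
psi = 2.9850e+10 * 0.25 * 1.602e-13 / (4*pi*6.5^2)
psi = 2.2517e-06 W/m^2

2.2517e-06


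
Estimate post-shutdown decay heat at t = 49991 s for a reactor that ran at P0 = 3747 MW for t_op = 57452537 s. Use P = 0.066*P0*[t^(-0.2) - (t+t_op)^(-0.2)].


P/P0 = 0.066 * [t^(-0.2) - (t + t_op)^(-0.2)]
P/P0 = 0.066 * [49991^(-0.2) - (49991 + 57452537)^(-0.2)]
P/P0 = 0.066 * [0.1148740 - 0.02805838] = 0.005729831
P = 3747 * 0.005729831 = 21.470 MW

21.470


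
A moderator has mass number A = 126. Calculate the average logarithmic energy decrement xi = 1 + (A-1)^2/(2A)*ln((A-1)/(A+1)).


xi = 1 + (A-1)^2/(2A) * ln((A-1)/(A+1))
xi = 1 + (126-1)^2/(2*126) * ln((126-1)/(126 +1))
xi = 0.015789

0.015789


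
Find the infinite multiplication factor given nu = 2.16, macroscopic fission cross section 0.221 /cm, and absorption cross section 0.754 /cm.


k_inf = nu * Sigma_f / Sigma_a
k_inf = 2.16 * 0.221 / 0.754
k_inf = 0.63310

0.63310


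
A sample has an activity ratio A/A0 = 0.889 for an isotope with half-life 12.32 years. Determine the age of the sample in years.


lambda = ln(2) / t_half = ln(2) / 12.32 = 0.05626195 /yr
t = -ln(A/A0) / lambda
t = -ln(0.889) / 0.05626195
t = 2.0913 yr

2.0913


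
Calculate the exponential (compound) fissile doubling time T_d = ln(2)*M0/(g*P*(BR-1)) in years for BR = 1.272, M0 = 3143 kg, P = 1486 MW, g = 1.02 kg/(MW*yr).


Breeding gain G = BR - 1 = 1.272 - 1 = 0.272
Fissile production rate = g * P * G = 1.02 * 1486 * 0.272 = 412.27584 kg/yr
T_d = ln(2) * M0 / (g * P * G)
T_d = ln(2) * 3143 / 412.27584 = 5.2842 yr

5.2842


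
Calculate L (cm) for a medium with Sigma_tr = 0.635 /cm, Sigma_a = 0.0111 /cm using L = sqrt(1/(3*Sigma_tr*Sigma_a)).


D = 1 / (3 * Sigma_tr) = 1 / (3 * 0.635) = 0.5249344 cm
L = sqrt(D / Sigma_a)
L = sqrt(0.5249344 / 0.0111)
L = 6.8769 cm

6.8769


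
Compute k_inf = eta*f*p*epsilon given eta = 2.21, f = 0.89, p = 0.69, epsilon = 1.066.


k_inf = eta * f * p * epsilon
k_inf = 2.21 * 0.89 * 0.69 * 1.066
k_inf = 1.4467

1.4467


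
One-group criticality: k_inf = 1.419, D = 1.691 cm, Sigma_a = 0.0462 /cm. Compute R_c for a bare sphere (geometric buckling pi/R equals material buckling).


L^2 = D / Sigma_a = 1.691 / 0.0462 = 36.60173 cm^2
B_m^2 = (k_inf - 1) / L^2 = (1.419 - 1) / 36.60173 = 0.01144755 /cm^2
For a bare sphere: B_g = pi/R, so R_c = pi / sqrt(B_m^2)
R_c = pi / sqrt(0.01144755) = 29.363 cm

29.363


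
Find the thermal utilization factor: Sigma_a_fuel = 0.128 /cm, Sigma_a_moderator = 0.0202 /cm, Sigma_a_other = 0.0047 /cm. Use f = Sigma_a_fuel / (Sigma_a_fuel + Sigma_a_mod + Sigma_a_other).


f = Sigma_a_fuel / (Sigma_a_fuel + Sigma_a_mod + Sigma_a_other)
f = 0.128 / (0.128 + 0.0202 + 0.0047)
f = 0.83715

0.83715


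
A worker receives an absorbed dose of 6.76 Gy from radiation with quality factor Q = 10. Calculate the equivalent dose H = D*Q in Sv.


H = D * Q
H = 6.76 * 10
H = 67.600 Sv

67.600


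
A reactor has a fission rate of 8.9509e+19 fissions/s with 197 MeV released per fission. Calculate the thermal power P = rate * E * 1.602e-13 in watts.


P = fission_rate * E_MeV * 1.602e-13
P = 8.9509e+19 * 197 * 1.602e-13
P = 2.8249e+09 W

2.8249e+09


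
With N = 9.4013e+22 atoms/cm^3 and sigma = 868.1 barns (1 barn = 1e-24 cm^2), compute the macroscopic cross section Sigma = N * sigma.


Sigma = N * sigma_barns * 1e-24
Sigma = 9.4013e+22 * 868.1 * 1e-24
Sigma = 81.613 /cm

81.613


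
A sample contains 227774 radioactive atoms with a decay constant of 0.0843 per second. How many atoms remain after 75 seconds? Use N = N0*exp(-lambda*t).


N = N0 * exp(-lambda * t)
N = 227774 * exp(-0.0843 * 75)
N = 408.96

408.96


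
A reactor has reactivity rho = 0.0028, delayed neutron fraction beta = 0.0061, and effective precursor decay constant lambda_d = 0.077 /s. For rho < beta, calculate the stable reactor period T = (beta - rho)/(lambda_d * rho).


T = (beta - rho) / (lambda_d * rho)
T = (0.0061 - 0.0028) / (0.077 * 0.0028)
T = 15.306 s

15.306


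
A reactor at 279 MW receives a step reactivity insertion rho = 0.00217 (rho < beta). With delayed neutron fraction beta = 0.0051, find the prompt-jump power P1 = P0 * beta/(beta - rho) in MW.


P1/P0 = beta / (beta - rho)
P1/P0 = 0.0051 / (0.0051 - 0.00217) = 1.740614
P1 = 279 * 1.740614 = 485.63 MW

485.63


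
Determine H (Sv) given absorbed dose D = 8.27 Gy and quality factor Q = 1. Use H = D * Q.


H = D * Q
H = 8.27 * 1
H = 8.2700 Sv

8.2700


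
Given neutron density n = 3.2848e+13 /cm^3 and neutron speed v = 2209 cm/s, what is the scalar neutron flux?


phi = n * v
phi = 3.2848e+13 * 2209
phi = 7.2561e+16 /cm^2/s

7.2561e+16


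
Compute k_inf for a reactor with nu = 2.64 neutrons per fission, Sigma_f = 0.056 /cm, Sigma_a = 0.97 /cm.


k_inf = nu * Sigma_f / Sigma_a
k_inf = 2.64 * 0.056 / 0.97
k_inf = 0.15241

0.15241


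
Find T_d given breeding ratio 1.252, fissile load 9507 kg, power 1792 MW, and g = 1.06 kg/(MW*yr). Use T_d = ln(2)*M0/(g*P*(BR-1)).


Breeding gain G = BR - 1 = 1.252 - 1 = 0.252
Fissile production rate = g * P * G = 1.06 * 1792 * 0.252 = 478.67904 kg/yr
T_d = ln(2) * M0 / (g * P * G)
T_d = ln(2) * 9507 / 478.67904 = 13.767 yr

13.767


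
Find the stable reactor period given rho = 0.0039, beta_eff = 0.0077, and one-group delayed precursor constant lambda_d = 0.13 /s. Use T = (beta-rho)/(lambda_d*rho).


T = (beta - rho) / (lambda_d * rho)
T = (0.0077 - 0.0039) / (0.13 * 0.0039)
T = 7.4951 s

7.4951


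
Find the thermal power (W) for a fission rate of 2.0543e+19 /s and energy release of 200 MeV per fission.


P = fission_rate * E_MeV * 1.602e-13
P = 2.0543e+19 * 200 * 1.602e-13
P = 6.5820e+08 W

6.5820e+08


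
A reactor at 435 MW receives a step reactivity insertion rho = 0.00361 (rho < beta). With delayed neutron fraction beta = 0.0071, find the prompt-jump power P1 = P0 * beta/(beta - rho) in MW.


P1/P0 = beta / (beta - rho)
P1/P0 = 0.0071 / (0.0071 - 0.00361) = 2.034384
P1 = 435 * 2.034384 = 884.96 MW

884.96


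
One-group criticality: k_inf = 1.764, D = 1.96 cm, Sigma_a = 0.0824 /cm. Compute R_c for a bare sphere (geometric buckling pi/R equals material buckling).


L^2 = D / Sigma_a = 1.96 / 0.0824 = 23.78641 cm^2
B_m^2 = (k_inf - 1) / L^2 = (1.764 - 1) / 23.78641 = 0.03211918 /cm^2
For a bare sphere: B_g = pi/R, so R_c = pi / sqrt(B_m^2)
R_c = pi / sqrt(0.03211918) = 17.529 cm

17.529


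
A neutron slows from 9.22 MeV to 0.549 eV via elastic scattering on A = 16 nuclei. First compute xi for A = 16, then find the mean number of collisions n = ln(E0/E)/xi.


xi = 1 + (A-1)^2/(2A)*ln((A-1)/(A+1)) = 0.1199467 (for A = 16)
n = ln(E0/E) / xi
n = ln(9.22e6 / 0.549) / 0.1199467
n = ln(1.679417e+07) / 0.1199467 = 138.70

138.70


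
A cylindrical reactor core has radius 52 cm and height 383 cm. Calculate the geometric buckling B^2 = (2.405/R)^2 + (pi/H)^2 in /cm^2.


B^2 = (2.405/R)^2 + (pi/H)^2
B^2 = (2.405/52)^2 + (pi/383)^2
B^2 = 0.0022063 /cm^2

0.0022063


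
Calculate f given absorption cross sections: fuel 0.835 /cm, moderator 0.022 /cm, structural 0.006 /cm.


f = Sigma_a_fuel / (Sigma_a_fuel + Sigma_a_mod + Sigma_a_other)
f = 0.835 / (0.835 + 0.022 + 0.006)
f = 0.96756

0.96756


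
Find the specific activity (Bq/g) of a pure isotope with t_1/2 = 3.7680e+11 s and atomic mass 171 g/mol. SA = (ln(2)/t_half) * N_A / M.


lambda = ln(2) / t_half = ln(2) / 3.7680e+11 = 1.839563e-12 /s
SA = lambda * N_A / M
SA = 1.839563e-12 * 6.022e23 / 171
SA = 6.4783e+09 Bq/g

6.4783e+09


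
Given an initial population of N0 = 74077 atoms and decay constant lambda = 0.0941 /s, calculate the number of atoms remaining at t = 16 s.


N = N0 * exp(-lambda * t)
N = 74077 * exp(-0.0941 * 16)
N = 16437

16437


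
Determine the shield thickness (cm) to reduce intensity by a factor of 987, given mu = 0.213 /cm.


x = ln(factor) / mu
x = ln(987) / 0.213
x = 32.369 cm

32.369


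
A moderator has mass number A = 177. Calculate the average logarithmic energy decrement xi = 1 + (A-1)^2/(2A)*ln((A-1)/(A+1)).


xi = 1 + (A-1)^2/(2A) * ln((A-1)/(A+1))
xi = 1 + (177-1)^2/(2*177) * ln((177-1)/(177 +1))
xi = 0.011257

0.011257


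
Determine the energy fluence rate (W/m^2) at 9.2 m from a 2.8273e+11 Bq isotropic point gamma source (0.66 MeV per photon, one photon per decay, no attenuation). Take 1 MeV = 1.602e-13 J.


psi = A * E * 1.602e-13 / (4*pi*r^2)
psi = 2.8273e+11 * 0.66 * 1.602e-13 / (4*pi*9.2^2)
psi = 2.8106e-05 W/m^2

2.8106e-05


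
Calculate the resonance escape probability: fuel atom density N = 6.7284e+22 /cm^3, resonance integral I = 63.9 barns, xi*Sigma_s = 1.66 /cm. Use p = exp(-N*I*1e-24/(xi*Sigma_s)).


p = exp(-N * I * 1e-24 / (xi*Sigma_s))
p = exp(-6.7284e+22 * 63.9 * 1e-24 / 1.66)
p = 0.075018

0.075018


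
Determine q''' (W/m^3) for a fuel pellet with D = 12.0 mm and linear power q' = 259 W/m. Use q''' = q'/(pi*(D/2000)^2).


r = D / 2 / 1000 = 12.0 / 2 / 1000 = 0.006 m
q''' = q' / (pi * r^2)
q''' = 259 / (pi * 0.006^2)
q''' = 2.2901e+06 W/m^3

2.2901e+06


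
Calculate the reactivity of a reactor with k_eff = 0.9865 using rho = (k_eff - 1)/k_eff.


rho = (k_eff - 1) / k_eff
rho = (0.9865 - 1) / 0.9865
rho = -0.013685

-0.013685


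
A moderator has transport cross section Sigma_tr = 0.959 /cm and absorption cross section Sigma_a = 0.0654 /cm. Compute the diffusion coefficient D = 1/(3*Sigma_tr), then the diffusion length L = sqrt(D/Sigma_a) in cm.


D = 1 / (3 * Sigma_tr) = 1 / (3 * 0.959) = 0.3475843 cm
L = sqrt(D / Sigma_a)
L = sqrt(0.3475843 / 0.0654)
L = 2.3054 cm

2.3054


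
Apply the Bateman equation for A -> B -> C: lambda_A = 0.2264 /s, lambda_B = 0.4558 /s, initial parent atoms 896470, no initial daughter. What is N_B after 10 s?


N_B(t) = lambda_A * N_A0 / (lambda_B - lambda_A) * [exp(-lambda_A*t) - exp(-lambda_B*t)]
exp(-0.2264*10) = 0.1039339; exp(-0.4558*10) = 0.01048300
N_B = 0.2264 * 896470 / (0.4558 - 0.2264) * (0.1039339 - 0.01048300)
N_B = 82680

82680


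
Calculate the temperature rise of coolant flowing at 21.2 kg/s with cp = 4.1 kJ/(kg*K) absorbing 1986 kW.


dT = Q / (m_dot * cp)
dT = 1986 / (21.2 * 4.1)
dT = 22.849 C

22.849


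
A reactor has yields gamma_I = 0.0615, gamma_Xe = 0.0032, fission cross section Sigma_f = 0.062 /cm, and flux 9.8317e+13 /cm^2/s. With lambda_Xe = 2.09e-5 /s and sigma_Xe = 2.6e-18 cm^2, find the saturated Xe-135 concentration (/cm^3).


Xe_eq = (gamma_I + gamma_Xe) * Sigma_f * phi / (lambda_Xe + sigma_Xe * phi)
Numerator = (0.0615 + 0.0032) * 0.062 * 9.8317e+13 = 3.943888e+11
Denominator = 2.09e-5 + 2.6e-18 * 9.8317e+13 = 2.765242e-04
Xe_eq = 3.943888e+11 / 2.765242e-04 = 1.4262e+15 /cm^3

1.4262e+15


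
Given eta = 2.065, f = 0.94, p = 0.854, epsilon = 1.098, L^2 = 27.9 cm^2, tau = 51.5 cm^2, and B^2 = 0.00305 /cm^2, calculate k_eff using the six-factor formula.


k_inf = eta*f*p*eps = 2.065*0.94*0.854*1.098 = 1.820154
P_TNL = 1/(1 + L^2*B^2) = 1/(1 + 27.9*0.00305) = 0.9215783
P_FNL = exp(-B^2*tau) = exp(-0.00305*51.5) = 0.8546400
k_eff = k_inf * P_TNL * P_FNL = 1.820154 * 0.9215783 * 0.8546400
k_eff = 1.4336

1.4336


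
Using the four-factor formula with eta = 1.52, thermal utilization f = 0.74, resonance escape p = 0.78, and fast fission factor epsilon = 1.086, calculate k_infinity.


k_inf = eta * f * p * epsilon
k_inf = 1.52 * 0.74 * 0.78 * 1.086
k_inf = 0.95280

0.95280


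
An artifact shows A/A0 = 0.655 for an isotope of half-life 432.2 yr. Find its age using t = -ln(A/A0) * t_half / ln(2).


lambda = ln(2) / t_half = ln(2) / 432.2 = 0.001603765 /yr
t = -ln(A/A0) / lambda
t = -ln(0.655) / 0.001603765
t = 263.83 yr

263.83


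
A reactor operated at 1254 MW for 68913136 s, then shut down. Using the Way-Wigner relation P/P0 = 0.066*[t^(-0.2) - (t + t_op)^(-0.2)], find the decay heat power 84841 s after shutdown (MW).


P/P0 = 0.066 * [t^(-0.2) - (t + t_op)^(-0.2)]
P/P0 = 0.066 * [84841^(-0.2) - (84841 + 68913136)^(-0.2)]
P/P0 = 0.066 * [0.1033425 - 0.02705408] = 0.005035036
P = 1254 * 0.005035036 = 6.3139 MW

6.3139


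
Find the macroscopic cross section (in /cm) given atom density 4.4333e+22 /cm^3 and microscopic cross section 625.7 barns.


Sigma = N * sigma_barns * 1e-24
Sigma = 4.4333e+22 * 625.7 * 1e-24
Sigma = 27.739 /cm

27.739


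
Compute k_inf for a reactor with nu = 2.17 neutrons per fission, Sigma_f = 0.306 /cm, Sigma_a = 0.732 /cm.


k_inf = nu * Sigma_f / Sigma_a
k_inf = 2.17 * 0.306 / 0.732
k_inf = 0.90713

0.90713


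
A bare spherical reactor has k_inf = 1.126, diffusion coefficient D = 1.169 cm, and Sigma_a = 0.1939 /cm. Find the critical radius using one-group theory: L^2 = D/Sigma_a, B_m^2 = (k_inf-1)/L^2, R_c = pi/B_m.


L^2 = D / Sigma_a = 1.169 / 0.1939 = 6.028881 cm^2
B_m^2 = (k_inf - 1) / L^2 = (1.126 - 1) / 6.028881 = 0.02089940 /cm^2
For a bare sphere: B_g = pi/R, so R_c = pi / sqrt(B_m^2)
R_c = pi / sqrt(0.02089940) = 21.731 cm

21.731


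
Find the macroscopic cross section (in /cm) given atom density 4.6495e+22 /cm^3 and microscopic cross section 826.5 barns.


Sigma = N * sigma_barns * 1e-24
Sigma = 4.6495e+22 * 826.5 * 1e-24
Sigma = 38.428 /cm

38.428


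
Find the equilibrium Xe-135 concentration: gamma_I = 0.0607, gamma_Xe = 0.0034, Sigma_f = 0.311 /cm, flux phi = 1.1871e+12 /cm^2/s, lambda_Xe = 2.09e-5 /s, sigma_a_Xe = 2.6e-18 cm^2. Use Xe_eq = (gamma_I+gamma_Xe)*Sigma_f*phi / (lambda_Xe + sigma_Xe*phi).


Xe_eq = (gamma_I + gamma_Xe) * Sigma_f * phi / (lambda_Xe + sigma_Xe * phi)
Numerator = (0.0607 + 0.0034) * 0.311 * 1.1871e+12 = 2.366496e+10
Denominator = 2.09e-5 + 2.6e-18 * 1.1871e+12 = 2.398646e-05
Xe_eq = 2.366496e+10 / 2.398646e-05 = 9.8660e+14 /cm^3

9.8660e+14


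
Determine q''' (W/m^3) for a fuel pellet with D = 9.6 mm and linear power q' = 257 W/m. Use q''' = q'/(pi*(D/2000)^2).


r = D / 2 / 1000 = 9.6 / 2 / 1000 = 0.0048 m
q''' = q' / (pi * r^2)
q''' = 257 / (pi * 0.0048^2)
q''' = 3.5506e+06 W/m^3

3.5506e+06


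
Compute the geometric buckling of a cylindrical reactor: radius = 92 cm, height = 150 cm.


B^2 = (2.405/R)^2 + (pi/H)^2
B^2 = (2.405/92)^2 + (pi/150)^2
B^2 = 0.0011220 /cm^2

0.0011220


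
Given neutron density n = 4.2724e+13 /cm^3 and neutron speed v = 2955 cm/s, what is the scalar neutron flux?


phi = n * v
phi = 4.2724e+13 * 2955
phi = 1.2625e+17 /cm^2/s

1.2625e+17


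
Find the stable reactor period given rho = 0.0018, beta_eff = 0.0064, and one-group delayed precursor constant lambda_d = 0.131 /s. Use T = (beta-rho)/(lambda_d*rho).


T = (beta - rho) / (lambda_d * rho)
T = (0.0064 - 0.0018) / (0.131 * 0.0018)
T = 19.508 s

19.508


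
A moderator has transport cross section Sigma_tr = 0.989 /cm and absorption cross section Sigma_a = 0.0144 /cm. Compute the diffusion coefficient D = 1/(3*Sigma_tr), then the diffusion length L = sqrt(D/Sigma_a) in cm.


D = 1 / (3 * Sigma_tr) = 1 / (3 * 0.989) = 0.3370408 cm
L = sqrt(D / Sigma_a)
L = sqrt(0.3370408 / 0.0144)
L = 4.8379 cm

4.8379


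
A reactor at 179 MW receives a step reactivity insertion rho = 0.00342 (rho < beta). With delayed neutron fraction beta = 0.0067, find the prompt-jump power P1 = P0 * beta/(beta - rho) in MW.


P1/P0 = beta / (beta - rho)
P1/P0 = 0.0067 / (0.0067 - 0.00342) = 2.042683
P1 = 179 * 2.042683 = 365.64 MW

365.64


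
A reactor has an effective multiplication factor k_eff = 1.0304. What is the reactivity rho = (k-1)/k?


rho = (k_eff - 1) / k_eff
rho = (1.0304 - 1) / 1.0304
rho = 0.029503

0.029503


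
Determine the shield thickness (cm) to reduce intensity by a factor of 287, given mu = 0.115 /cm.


x = ln(factor) / mu
x = ln(287) / 0.115
x = 49.213 cm

49.213


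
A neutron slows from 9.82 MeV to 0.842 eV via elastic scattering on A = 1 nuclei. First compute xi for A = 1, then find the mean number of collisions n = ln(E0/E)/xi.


xi = 1 + (A-1)^2/(2A)*ln((A-1)/(A+1)) = 1 (for A = 1)
n = ln(E0/E) / xi
n = ln(9.82e6 / 0.842) / 1
n = ln(1.166271e+07) / 1 = 16.272

16.272


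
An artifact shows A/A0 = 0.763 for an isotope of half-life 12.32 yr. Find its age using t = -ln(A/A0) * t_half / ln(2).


lambda = ln(2) / t_half = ln(2) / 12.32 = 0.05626195 /yr
t = -ln(A/A0) / lambda
t = -ln(0.763) / 0.05626195
t = 4.8078 yr

4.8078


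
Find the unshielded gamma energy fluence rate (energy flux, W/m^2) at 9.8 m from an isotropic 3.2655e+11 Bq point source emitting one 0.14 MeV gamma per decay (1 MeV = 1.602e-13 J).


psi = A * E * 1.602e-13 / (4*pi*r^2)
psi = 3.2655e+11 * 0.14 * 1.602e-13 / (4*pi*9.8^2)
psi = 6.0685e-06 W/m^2

6.0685e-06


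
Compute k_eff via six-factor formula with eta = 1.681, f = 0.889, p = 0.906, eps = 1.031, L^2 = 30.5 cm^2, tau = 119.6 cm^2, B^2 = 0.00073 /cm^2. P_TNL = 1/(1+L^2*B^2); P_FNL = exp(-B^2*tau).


k_inf = eta*f*p*eps = 1.681*0.889*0.906*1.031 = 1.395907
P_TNL = 1/(1 + L^2*B^2) = 1/(1 + 30.5*0.00073) = 0.9782199
P_FNL = exp(-B^2*tau) = exp(-0.00073*119.6) = 0.9163948
k_eff = k_inf * P_TNL * P_FNL = 1.395907 * 0.9782199 * 0.9163948
k_eff = 1.2513

1.2513


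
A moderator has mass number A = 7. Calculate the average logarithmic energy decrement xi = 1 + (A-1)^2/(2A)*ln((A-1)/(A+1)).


xi = 1 + (A-1)^2/(2A) * ln((A-1)/(A+1))
xi = 1 + (7-1)^2/(2*7) * ln((7-1)/(7 +1))
xi = 0.26025

0.26025


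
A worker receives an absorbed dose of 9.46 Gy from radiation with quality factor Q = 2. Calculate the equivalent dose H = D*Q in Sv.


H = D * Q
H = 9.46 * 2
H = 18.920 Sv

18.920


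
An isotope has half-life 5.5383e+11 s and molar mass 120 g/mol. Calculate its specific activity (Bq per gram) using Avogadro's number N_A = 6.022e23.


lambda = ln(2) / t_half = ln(2) / 5.5383e+11 = 1.251552e-12 /s
SA = lambda * N_A / M
SA = 1.251552e-12 * 6.022e23 / 120
SA = 6.2807e+09 Bq/g

6.2807e+09


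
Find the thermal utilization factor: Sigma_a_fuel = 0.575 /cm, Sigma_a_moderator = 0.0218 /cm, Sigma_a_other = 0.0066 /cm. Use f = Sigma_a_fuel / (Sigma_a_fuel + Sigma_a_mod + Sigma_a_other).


f = Sigma_a_fuel / (Sigma_a_fuel + Sigma_a_mod + Sigma_a_other)
f = 0.575 / (0.575 + 0.0218 + 0.0066)
f = 0.95293

0.95293


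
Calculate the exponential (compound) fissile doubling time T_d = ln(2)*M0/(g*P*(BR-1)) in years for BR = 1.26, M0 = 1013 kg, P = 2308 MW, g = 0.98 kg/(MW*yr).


Breeding gain G = BR - 1 = 1.26 - 1 = 0.26
Fissile production rate = g * P * G = 0.98 * 2308 * 0.26 = 588.0784 kg/yr
T_d = ln(2) * M0 / (g * P * G)
T_d = ln(2) * 1013 / 588.0784 = 1.1940 yr

1.1940


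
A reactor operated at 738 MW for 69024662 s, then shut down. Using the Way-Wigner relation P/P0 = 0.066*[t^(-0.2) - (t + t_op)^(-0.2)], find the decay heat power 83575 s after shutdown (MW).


P/P0 = 0.066 * [t^(-0.2) - (t + t_op)^(-0.2)]
P/P0 = 0.066 * [83575^(-0.2) - (83575 + 69024662)^(-0.2)]
P/P0 = 0.066 * [0.1036537 - 0.02704544] = 0.005056145
P = 738 * 0.005056145 = 3.7314 MW

3.7314


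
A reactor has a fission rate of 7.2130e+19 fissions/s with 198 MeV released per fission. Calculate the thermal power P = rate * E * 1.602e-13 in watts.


P = fission_rate * E_MeV * 1.602e-13
P = 7.2130e+19 * 198 * 1.602e-13
P = 2.2879e+09 W

2.2879e+09


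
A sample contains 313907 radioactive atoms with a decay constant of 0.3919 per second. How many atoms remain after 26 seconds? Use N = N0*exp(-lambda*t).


N = N0 * exp(-lambda * t)
N = 313907 * exp(-0.3919 * 26)
N = 11.792

11.792


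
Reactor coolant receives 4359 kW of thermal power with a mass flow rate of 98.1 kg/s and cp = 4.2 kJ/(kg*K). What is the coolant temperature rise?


dT = Q / (m_dot * cp)
dT = 4359 / (98.1 * 4.2)
dT = 10.580 C

10.580


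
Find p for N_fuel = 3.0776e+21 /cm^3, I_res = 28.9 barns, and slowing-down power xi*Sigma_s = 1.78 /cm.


p = exp(-N * I * 1e-24 / (xi*Sigma_s))
p = exp(-3.0776e+21 * 28.9 * 1e-24 / 1.78)
p = 0.95126

0.95126


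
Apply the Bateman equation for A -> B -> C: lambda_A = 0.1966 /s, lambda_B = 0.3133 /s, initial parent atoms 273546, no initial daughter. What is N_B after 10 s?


N_B(t) = lambda_A * N_A0 / (lambda_B - lambda_A) * [exp(-lambda_A*t) - exp(-lambda_B*t)]
exp(-0.1966*10) = 0.1400158; exp(-0.3133*10) = 0.04358684
N_B = 0.1966 * 273546 / (0.3133 - 0.1966) * (0.1400158 - 0.04358684)
N_B = 44438

44438


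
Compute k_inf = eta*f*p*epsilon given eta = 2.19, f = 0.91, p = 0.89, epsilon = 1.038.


k_inf = eta * f * p * epsilon
k_inf = 2.19 * 0.91 * 0.89 * 1.038
k_inf = 1.8411

1.8411


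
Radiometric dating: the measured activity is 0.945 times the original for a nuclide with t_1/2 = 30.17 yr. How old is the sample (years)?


lambda = ln(2) / t_half = ln(2) / 30.17 = 0.02297472 /yr
t = -ln(A/A0) / lambda
t = -ln(0.945) / 0.02297472
t = 2.4623 yr

2.4623


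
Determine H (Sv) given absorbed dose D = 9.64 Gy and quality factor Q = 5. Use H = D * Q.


H = D * Q
H = 9.64 * 5
H = 48.200 Sv

48.200


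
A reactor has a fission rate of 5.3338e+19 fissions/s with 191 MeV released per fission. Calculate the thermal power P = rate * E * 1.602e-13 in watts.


P = fission_rate * E_MeV * 1.602e-13
P = 5.3338e+19 * 191 * 1.602e-13
P = 1.6320e+09 W

1.6320e+09


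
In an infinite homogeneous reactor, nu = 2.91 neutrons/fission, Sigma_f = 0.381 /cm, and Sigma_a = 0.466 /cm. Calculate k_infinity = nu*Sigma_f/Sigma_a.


k_inf = nu * Sigma_f / Sigma_a
k_inf = 2.91 * 0.381 / 0.466
k_inf = 2.3792

2.3792


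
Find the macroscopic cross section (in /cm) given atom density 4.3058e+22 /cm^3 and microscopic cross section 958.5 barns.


Sigma = N * sigma_barns * 1e-24
Sigma = 4.3058e+22 * 958.5 * 1e-24
Sigma = 41.271 /cm

41.271


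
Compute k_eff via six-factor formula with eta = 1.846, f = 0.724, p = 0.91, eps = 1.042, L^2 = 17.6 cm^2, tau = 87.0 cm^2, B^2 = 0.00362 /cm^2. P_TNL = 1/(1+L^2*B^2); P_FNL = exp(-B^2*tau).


k_inf = eta*f*p*eps = 1.846*0.724*0.91*1.042 = 1.267300
P_TNL = 1/(1 + L^2*B^2) = 1/(1 + 17.6*0.00362) = 0.9401041
P_FNL = exp(-B^2*tau) = exp(-0.00362*87.0) = 0.7298327
k_eff = k_inf * P_TNL * P_FNL = 1.267300 * 0.9401041 * 0.7298327
k_eff = 0.86952

0.86952


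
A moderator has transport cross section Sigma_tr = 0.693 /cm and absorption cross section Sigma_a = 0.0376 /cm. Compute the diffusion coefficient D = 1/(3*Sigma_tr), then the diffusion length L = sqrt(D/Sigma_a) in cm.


D = 1 / (3 * Sigma_tr) = 1 / (3 * 0.693) = 0.4810005 cm
L = sqrt(D / Sigma_a)
L = sqrt(0.4810005 / 0.0376)
L = 3.5767 cm

3.5767


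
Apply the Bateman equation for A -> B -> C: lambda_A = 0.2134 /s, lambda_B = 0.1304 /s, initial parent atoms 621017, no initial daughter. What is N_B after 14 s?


N_B(t) = lambda_A * N_A0 / (lambda_B - lambda_A) * [exp(-lambda_A*t) - exp(-lambda_B*t)]
exp(-0.2134*14) = 0.05040827; exp(-0.1304*14) = 0.1611209
N_B = 0.2134 * 621017 / (0.1304 - 0.2134) * (0.05040827 - 0.1611209)
N_B = 176773

176773


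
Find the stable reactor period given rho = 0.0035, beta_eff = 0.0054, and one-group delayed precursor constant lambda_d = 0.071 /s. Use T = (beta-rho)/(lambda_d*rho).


T = (beta - rho) / (lambda_d * rho)
T = (0.0054 - 0.0035) / (0.071 * 0.0035)
T = 7.6459 s

7.6459


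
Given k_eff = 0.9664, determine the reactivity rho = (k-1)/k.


rho = (k_eff - 1) / k_eff
rho = (0.9664 - 1) / 0.9664
rho = -0.034768

-0.034768


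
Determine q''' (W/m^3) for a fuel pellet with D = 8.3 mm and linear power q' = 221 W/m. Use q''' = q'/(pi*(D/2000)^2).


r = D / 2 / 1000 = 8.3 / 2 / 1000 = 0.00415 m
q''' = q' / (pi * r^2)
q''' = 221 / (pi * 0.00415^2)
q''' = 4.0846e+06 W/m^3

4.0846e+06


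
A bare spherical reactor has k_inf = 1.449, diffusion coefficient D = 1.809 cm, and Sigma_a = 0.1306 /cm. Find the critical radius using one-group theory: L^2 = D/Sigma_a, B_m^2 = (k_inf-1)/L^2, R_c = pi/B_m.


L^2 = D / Sigma_a = 1.809 / 0.1306 = 13.85145 cm^2
B_m^2 = (k_inf - 1) / L^2 = (1.449 - 1) / 13.85145 = 0.03241538 /cm^2
For a bare sphere: B_g = pi/R, so R_c = pi / sqrt(B_m^2)
R_c = pi / sqrt(0.03241538) = 17.449 cm

17.449


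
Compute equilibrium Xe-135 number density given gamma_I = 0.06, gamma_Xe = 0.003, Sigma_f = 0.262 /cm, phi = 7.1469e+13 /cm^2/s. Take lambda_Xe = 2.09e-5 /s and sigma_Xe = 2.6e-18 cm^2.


Xe_eq = (gamma_I + gamma_Xe) * Sigma_f * phi / (lambda_Xe + sigma_Xe * phi)
Numerator = (0.06 + 0.003) * 0.262 * 7.1469e+13 = 1.179667e+12
Denominator = 2.09e-5 + 2.6e-18 * 7.1469e+13 = 2.067194e-04
Xe_eq = 1.179667e+12 / 2.067194e-04 = 5.7066e+15 /cm^3

5.7066e+15


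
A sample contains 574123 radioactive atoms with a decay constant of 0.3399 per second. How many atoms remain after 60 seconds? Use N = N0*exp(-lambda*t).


N = N0 * exp(-lambda * t)
N = 574123 * exp(-0.3399 * 60)
N = 7.9800e-04

7.9800e-04


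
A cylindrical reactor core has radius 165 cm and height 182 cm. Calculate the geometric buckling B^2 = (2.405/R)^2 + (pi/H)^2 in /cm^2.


B^2 = (2.405/R)^2 + (pi/H)^2
B^2 = (2.405/165)^2 + (pi/182)^2
B^2 = 5.1041e-04 /cm^2

5.1041e-04


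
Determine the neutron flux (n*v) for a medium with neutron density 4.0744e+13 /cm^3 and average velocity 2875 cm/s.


phi = n * v
phi = 4.0744e+13 * 2875
phi = 1.1714e+17 /cm^2/s

1.1714e+17


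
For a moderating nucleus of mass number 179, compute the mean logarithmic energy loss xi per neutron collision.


xi = 1 + (A-1)^2/(2A) * ln((A-1)/(A+1))
xi = 1 + (179-1)^2/(2*179) * ln((179-1)/(179 +1))
xi = 0.011132

0.011132


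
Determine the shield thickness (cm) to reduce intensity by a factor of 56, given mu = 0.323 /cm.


x = ln(factor) / mu
x = ln(56) / 0.323
x = 12.462 cm

12.462


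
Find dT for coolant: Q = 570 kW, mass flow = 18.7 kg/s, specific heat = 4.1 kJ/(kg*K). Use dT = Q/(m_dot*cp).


dT = Q / (m_dot * cp)
dT = 570 / (18.7 * 4.1)
dT = 7.4345 C

7.4345


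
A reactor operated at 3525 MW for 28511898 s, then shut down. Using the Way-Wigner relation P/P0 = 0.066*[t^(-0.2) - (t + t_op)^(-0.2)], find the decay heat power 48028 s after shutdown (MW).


P/P0 = 0.066 * [t^(-0.2) - (t + t_op)^(-0.2)]
P/P0 = 0.066 * [48028^(-0.2) - (48028 + 28511898)^(-0.2)]
P/P0 = 0.066 * [0.1157980 - 0.03227369] = 0.005512604
P = 3525 * 0.005512604 = 19.432 MW

19.432


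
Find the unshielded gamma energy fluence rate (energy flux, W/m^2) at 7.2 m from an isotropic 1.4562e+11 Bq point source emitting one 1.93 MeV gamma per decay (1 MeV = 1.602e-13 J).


psi = A * E * 1.602e-13 / (4*pi*r^2)
psi = 1.4562e+11 * 1.93 * 1.602e-13 / (4*pi*7.2^2)
psi = 6.9114e-05 W/m^2

6.9114e-05


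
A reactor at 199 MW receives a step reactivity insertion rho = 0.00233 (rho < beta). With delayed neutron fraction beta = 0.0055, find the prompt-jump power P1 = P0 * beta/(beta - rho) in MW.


P1/P0 = beta / (beta - rho)
P1/P0 = 0.0055 / (0.0055 - 0.00233) = 1.735016
P1 = 199 * 1.735016 = 345.27 MW

345.27


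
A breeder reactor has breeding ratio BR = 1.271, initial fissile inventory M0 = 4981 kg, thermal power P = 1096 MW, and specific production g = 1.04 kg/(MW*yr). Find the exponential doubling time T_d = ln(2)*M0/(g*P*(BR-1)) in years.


Breeding gain G = BR - 1 = 1.271 - 1 = 0.271
Fissile production rate = g * P * G = 1.04 * 1096 * 0.271 = 308.89664 kg/yr
T_d = ln(2) * M0 / (g * P * G)
T_d = ln(2) * 4981 / 308.89664 = 11.177 yr

11.177


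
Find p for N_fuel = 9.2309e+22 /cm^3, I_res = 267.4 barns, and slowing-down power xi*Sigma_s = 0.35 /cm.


p = exp(-N * I * 1e-24 / (xi*Sigma_s))
p = exp(-9.2309e+22 * 267.4 * 1e-24 / 0.35)
p = 2.3539e-31

2.3539e-31


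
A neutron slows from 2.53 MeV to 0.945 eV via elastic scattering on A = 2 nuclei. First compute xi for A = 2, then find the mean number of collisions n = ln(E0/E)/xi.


xi = 1 + (A-1)^2/(2A)*ln((A-1)/(A+1)) = 0.7253469 (for A = 2)
n = ln(E0/E) / xi
n = ln(2.53e6 / 0.945) / 0.7253469
n = ln(2.677249e+06) / 0.7253469 = 20.404

20.404


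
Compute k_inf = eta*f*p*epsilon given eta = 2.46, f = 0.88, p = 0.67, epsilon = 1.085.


k_inf = eta * f * p * epsilon
k_inf = 2.46 * 0.88 * 0.67 * 1.085
k_inf = 1.5737

1.5737


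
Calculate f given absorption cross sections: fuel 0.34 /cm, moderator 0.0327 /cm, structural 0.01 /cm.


f = Sigma_a_fuel / (Sigma_a_fuel + Sigma_a_mod + Sigma_a_other)
f = 0.34 / (0.34 + 0.0327 + 0.01)
f = 0.88842

0.88842


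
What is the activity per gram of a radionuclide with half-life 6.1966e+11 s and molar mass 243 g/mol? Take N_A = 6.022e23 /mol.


lambda = ln(2) / t_half = ln(2) / 6.1966e+11 = 1.118593e-12 /s
SA = lambda * N_A / M
SA = 1.118593e-12 * 6.022e23 / 243
SA = 2.7721e+09 Bq/g

2.7721e+09


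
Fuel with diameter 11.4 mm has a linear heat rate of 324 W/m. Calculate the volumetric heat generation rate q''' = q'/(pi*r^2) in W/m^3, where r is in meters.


r = D / 2 / 1000 = 11.4 / 2 / 1000 = 0.0057 m
q''' = q' / (pi * r^2)
q''' = 324 / (pi * 0.0057^2)
q''' = 3.1743e+06 W/m^3

3.1743e+06


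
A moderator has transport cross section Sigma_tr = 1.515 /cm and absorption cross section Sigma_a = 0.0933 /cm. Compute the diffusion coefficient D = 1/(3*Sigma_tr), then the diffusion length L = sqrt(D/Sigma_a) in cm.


D = 1 / (3 * Sigma_tr) = 1 / (3 * 1.515) = 0.2200220 cm
L = sqrt(D / Sigma_a)
L = sqrt(0.2200220 / 0.0933)
L = 1.5356 cm

1.5356


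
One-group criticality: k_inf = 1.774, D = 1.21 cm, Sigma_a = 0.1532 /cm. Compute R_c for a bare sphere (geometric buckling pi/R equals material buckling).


L^2 = D / Sigma_a = 1.21 / 0.1532 = 7.898172 cm^2
B_m^2 = (k_inf - 1) / L^2 = (1.774 - 1) / 7.898172 = 0.09799736 /cm^2
For a bare sphere: B_g = pi/R, so R_c = pi / sqrt(B_m^2)
R_c = pi / sqrt(0.09799736) = 10.036 cm

10.036


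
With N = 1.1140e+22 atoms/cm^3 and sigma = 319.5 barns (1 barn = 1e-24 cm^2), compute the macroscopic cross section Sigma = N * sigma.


Sigma = N * sigma_barns * 1e-24
Sigma = 1.1140e+22 * 319.5 * 1e-24
Sigma = 3.5592 /cm

3.5592


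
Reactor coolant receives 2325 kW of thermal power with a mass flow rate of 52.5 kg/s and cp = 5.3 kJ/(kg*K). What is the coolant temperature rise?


dT = Q / (m_dot * cp)
dT = 2325 / (52.5 * 5.3)
dT = 8.3558 C

8.3558


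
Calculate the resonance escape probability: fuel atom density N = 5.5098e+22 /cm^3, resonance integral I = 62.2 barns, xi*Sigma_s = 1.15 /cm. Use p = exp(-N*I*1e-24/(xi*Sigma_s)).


p = exp(-N * I * 1e-24 / (xi*Sigma_s))
p = exp(-5.5098e+22 * 62.2 * 1e-24 / 1.15)
p = 0.050789

0.050789


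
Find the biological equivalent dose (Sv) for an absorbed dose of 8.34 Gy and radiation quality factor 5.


H = D * Q
H = 8.34 * 5
H = 41.700 Sv

41.700


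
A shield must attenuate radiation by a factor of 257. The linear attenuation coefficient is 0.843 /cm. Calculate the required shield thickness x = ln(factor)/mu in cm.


x = ln(factor) / mu
x = ln(257) / 0.843
x = 6.5825 cm

6.5825


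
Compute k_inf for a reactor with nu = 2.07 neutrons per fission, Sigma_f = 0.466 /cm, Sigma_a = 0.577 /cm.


k_inf = nu * Sigma_f / Sigma_a
k_inf = 2.07 * 0.466 / 0.577
k_inf = 1.6718

1.6718


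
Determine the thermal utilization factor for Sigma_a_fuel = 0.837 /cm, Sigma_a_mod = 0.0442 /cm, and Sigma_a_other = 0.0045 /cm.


f = Sigma_a_fuel / (Sigma_a_fuel + Sigma_a_mod + Sigma_a_other)
f = 0.837 / (0.837 + 0.0442 + 0.0045)
f = 0.94502

0.94502


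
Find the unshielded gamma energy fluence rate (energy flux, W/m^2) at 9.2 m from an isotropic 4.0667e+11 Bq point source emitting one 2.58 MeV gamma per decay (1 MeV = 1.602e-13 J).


psi = A * E * 1.602e-13 / (4*pi*r^2)
psi = 4.0667e+11 * 2.58 * 1.602e-13 / (4*pi*9.2^2)
psi = 1.5803e-04 W/m^2

1.5803e-04


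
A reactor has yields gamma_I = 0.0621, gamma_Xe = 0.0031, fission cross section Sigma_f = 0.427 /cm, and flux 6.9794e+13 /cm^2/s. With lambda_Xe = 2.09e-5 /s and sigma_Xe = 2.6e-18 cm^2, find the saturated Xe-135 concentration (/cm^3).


Xe_eq = (gamma_I + gamma_Xe) * Sigma_f * phi / (lambda_Xe + sigma_Xe * phi)
Numerator = (0.0621 + 0.0031) * 0.427 * 6.9794e+13 = 1.943093e+12
Denominator = 2.09e-5 + 2.6e-18 * 6.9794e+13 = 2.023644e-04
Xe_eq = 1.943093e+12 / 2.023644e-04 = 9.6020e+15 /cm^3

9.6020e+15


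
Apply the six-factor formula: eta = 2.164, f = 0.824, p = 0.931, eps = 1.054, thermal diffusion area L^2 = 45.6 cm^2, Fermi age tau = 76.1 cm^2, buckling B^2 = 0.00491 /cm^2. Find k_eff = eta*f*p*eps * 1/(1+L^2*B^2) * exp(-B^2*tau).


k_inf = eta*f*p*eps = 2.164*0.824*0.931*1.054 = 1.749745
P_TNL = 1/(1 + L^2*B^2) = 1/(1 + 45.6*0.00491) = 0.8170629
P_FNL = exp(-B^2*tau) = exp(-0.00491*76.1) = 0.6882171
k_eff = k_inf * P_TNL * P_FNL = 1.749745 * 0.8170629 * 0.6882171
k_eff = 0.98391

0.98391


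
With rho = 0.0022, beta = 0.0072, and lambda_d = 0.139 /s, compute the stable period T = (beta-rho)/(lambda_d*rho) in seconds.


T = (beta - rho) / (lambda_d * rho)
T = (0.0072 - 0.0022) / (0.139 * 0.0022)
T = 16.351 s

16.351


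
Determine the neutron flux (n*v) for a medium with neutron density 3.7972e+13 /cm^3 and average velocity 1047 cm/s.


phi = n * v
phi = 3.7972e+13 * 1047
phi = 3.9757e+16 /cm^2/s

3.9757e+16


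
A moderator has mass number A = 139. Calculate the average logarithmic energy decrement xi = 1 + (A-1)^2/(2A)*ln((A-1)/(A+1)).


xi = 1 + (A-1)^2/(2A) * ln((A-1)/(A+1))
xi = 1 + (139-1)^2/(2*139) * ln((139-1)/(139 +1))
xi = 0.014320

0.014320


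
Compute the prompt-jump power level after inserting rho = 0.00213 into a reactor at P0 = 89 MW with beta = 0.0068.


P1/P0 = beta / (beta - rho)
P1/P0 = 0.0068 / (0.0068 - 0.00213) = 1.456103
P1 = 89 * 1.456103 = 129.59 MW

129.59


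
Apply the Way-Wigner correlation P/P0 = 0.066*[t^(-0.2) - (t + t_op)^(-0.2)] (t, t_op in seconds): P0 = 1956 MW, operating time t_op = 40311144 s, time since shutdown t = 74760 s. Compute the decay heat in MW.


P/P0 = 0.066 * [t^(-0.2) - (t + t_op)^(-0.2)]
P/P0 = 0.066 * [74760^(-0.2) - (74760 + 40311144)^(-0.2)]
P/P0 = 0.066 * [0.1059903 - 0.03011300] = 0.005007902
P = 1956 * 0.005007902 = 9.7955 MW

9.7955


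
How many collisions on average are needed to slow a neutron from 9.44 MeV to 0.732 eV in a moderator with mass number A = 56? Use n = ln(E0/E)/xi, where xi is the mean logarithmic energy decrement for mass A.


xi = 1 + (A-1)^2/(2A)*ln((A-1)/(A+1)) = 0.03529286 (for A = 56)
n = ln(E0/E) / xi
n = ln(9.44e6 / 0.732) / 0.03529286
n = ln(1.289617e+07) / 0.03529286 = 463.90

463.90


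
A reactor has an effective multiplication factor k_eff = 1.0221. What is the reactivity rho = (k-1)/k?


rho = (k_eff - 1) / k_eff
rho = (1.0221 - 1) / 1.0221
rho = 0.021622

0.021622


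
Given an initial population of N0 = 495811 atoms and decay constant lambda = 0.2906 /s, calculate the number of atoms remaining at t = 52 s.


N = N0 * exp(-lambda * t)
N = 495811 * exp(-0.2906 * 52)
N = 0.13571

0.13571


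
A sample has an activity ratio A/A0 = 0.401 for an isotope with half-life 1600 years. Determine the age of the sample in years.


lambda = ln(2) / t_half = ln(2) / 1600 = 4.332170e-04 /yr
t = -ln(A/A0) / lambda
t = -ln(0.401) / 4.332170e-04
t = 2109.3 yr

2109.3


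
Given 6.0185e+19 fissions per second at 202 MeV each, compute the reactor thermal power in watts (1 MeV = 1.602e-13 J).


P = fission_rate * E_MeV * 1.602e-13
P = 6.0185e+19 * 202 * 1.602e-13
P = 1.9476e+09 W

1.9476e+09


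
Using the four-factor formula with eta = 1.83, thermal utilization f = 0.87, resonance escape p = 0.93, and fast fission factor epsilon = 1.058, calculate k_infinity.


k_inf = eta * f * p * epsilon
k_inf = 1.83 * 0.87 * 0.93 * 1.058
k_inf = 1.5665

1.5665


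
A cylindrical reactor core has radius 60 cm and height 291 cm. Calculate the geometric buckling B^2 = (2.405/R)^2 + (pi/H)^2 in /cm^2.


B^2 = (2.405/R)^2 + (pi/H)^2
B^2 = (2.405/60)^2 + (pi/291)^2
B^2 = 0.0017232 /cm^2

0.0017232


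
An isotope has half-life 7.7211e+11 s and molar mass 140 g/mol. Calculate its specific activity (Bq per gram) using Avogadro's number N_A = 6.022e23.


lambda = ln(2) / t_half = ln(2) / 7.7211e+11 = 8.977311e-13 /s
SA = lambda * N_A / M
SA = 8.977311e-13 * 6.022e23 / 140
SA = 3.8615e+09 Bq/g

3.8615e+09
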